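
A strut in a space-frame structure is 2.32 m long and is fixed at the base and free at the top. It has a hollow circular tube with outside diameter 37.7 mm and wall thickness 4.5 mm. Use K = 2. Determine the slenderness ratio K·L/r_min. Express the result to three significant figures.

Inner diameter d_i = 37.7 − 2×4.5 = 28.70 mm
I = π(d_o⁴ − d_i⁴)/64 = π(37.7⁴ − 28.70⁴)/64 = 6.586×10^4 mm⁴
A = 469.4 mm²;  r_min = √(I/A) = √(6.586×10^4/469.4) = 11.85 mm
L_e = K·L = 2 × 2.32 m = 4.640 m = 4640.0 mm
λ = L_e / r_min = 4640.0 / 11.85 = 392

λ ≈ 392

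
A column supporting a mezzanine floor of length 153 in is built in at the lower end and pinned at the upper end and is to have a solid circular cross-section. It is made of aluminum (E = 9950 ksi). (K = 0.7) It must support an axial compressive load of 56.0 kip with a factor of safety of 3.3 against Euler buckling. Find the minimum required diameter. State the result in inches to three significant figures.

d ≈ 4.58 in

Required P_cr = n·P = 3.3 × 56.0 = 184.8 kip
L_e = K·L = 0.7 × 153 = 107.1 in
Required I = P_cr·L_e²/(π²E) = 1.848×10^5 × 107.1² / (π² × 9.95×10^6) = 21.59 in⁴
Solid circle: I = πd⁴/64  ⇒  d = (64I/π)^(1/4) = (64×21.59/π)^(1/4) = 4.58 in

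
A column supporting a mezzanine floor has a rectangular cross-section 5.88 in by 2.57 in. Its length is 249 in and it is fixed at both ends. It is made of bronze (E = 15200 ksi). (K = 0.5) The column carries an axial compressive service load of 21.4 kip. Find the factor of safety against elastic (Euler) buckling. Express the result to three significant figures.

Buckling occurs about the weak axis: I_min = h·b³/12 with b = 2.57 in (the shorter side).
I_min = 5.88×2.57³/12 = 8.318 in⁴
Effective length L_e = K·L = 0.5 × 249 = 124.5 in
P_cr = π²EI / L_e² = π² × 15200×10³ × 8.318 / 124.5² = 8.050×10^4 lb
Factor of safety n = P_cr / P = 80.501 / 21.4 = 3.76

n ≈ 3.76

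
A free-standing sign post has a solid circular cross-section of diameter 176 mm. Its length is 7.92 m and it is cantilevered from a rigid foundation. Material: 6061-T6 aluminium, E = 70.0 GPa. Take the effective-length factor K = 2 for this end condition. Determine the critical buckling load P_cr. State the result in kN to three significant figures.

P_cr ≈ 130 kN

I = πd⁴/64 = π×176⁴/64 = 4.710×10^7 mm⁴
I = 4.710×10^7 mm⁴ = 4.710×10^-5 m⁴
Effective length L_e = K·L = 2 × 7.92 = 15.84 m
P_cr = π²EI / L_e² = π² × 70.0×10⁹ × 4.710×10^-5 / 15.84² = 1.297×10^5 N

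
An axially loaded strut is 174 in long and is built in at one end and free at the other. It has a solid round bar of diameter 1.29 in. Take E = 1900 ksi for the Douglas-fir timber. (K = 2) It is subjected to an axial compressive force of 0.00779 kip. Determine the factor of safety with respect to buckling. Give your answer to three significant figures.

n ≈ 2.70

I = πd⁴/64 = π×1.29⁴/64 = 0.1359 in⁴
Effective length L_e = K·L = 2 × 174 = 348.0 in
P_cr = π²EI / L_e² = π² × 1900×10³ × 0.1359 / 348.0² = 21.05 lb
Factor of safety n = P_cr / P = 0.021049 / 0.00779 = 2.70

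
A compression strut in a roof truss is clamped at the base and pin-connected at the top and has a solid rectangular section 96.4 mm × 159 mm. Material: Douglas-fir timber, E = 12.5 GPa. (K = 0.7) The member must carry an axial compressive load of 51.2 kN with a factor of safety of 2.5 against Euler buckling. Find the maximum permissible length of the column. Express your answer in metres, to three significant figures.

L_max ≈ 4.83 m

Buckling occurs about the weak axis: I_min = h·b³/12 with b = 96.4 mm (the shorter side).
I_min = 159×96.4³/12 = 1.187×10^7 mm⁴
I = 1.187×10^-5 m⁴
Required critical load P_cr = n·P = 2.5 × 51.2 = 128.0 kN = 1.280×10^5 N
From P_cr = π²EI/(K·L)²:  L = (1/K)·√(π²EI/P_cr) = (1/0.7)·√(π²×1.25×10^10×1.187×10^-5/1.280×10^5)
L = 4.83 m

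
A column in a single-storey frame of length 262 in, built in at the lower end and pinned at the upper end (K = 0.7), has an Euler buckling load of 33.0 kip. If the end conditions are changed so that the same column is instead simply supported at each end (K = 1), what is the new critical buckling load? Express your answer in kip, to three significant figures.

P_cr ≈ 16.2 kip

P_cr ∝ 1/K², so P_cr,new = P_cr,old × (K_old/K_new)² = 33.0 × (0.7/1)²
= 33.0 × 0.4900 = 16.2 kip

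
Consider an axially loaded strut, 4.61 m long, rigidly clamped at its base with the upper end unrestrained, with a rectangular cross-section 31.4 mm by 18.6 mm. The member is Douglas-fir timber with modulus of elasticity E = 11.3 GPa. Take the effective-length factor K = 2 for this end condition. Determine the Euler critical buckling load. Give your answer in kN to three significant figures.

P_cr ≈ 0.0221 kN

Buckling occurs about the weak axis: I_min = h·b³/12 with b = 18.6 mm (the shorter side).
I_min = 31.4×18.6³/12 = 1.684×10^4 mm⁴
I = 1.684×10^4 mm⁴ = 1.684×10^-8 m⁴
Effective length L_e = K·L = 2 × 4.61 = 9.220 m
P_cr = π²EI / L_e² = π² × 11.3×10⁹ × 1.684×10^-8 / 9.220² = 22.09 N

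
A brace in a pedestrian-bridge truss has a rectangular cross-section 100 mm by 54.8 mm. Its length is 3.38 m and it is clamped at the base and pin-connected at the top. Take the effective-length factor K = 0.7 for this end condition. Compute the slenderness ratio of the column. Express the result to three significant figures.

λ ≈ 150

Buckling occurs about the weak axis: I_min = h·b³/12 with b = 54.8 mm (the shorter side).
I_min = 100×54.8³/12 = 1.371×10^6 mm⁴
A = 5.480×10^3 mm²;  r_min = √(I/A) = √(1.371×10^6/5.480×10^3) = 15.82 mm
L_e = K·L = 0.7 × 3.38 m = 2.366 m = 2366.0 mm
λ = L_e / r_min = 2366.0 / 15.82 = 150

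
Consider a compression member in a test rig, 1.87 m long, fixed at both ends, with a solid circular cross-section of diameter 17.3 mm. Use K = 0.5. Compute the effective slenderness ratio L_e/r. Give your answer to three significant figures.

λ ≈ 216

I = πd⁴/64 = π×17.3⁴/64 = 4.397×10^3 mm⁴
A = 235.1 mm²;  r_min = √(I/A) = √(4.397×10^3/235.1) = 4.325 mm
L_e = K·L = 0.5 × 1.87 m = 0.9350 m = 935.00 mm
λ = L_e / r_min = 935.00 / 4.325 = 216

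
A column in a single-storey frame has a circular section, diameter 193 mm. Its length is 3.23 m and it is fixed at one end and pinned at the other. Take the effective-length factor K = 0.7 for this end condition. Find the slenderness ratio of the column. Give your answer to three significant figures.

I = πd⁴/64 = π×193⁴/64 = 6.811×10^7 mm⁴
A = 2.926×10^4 mm²;  r_min = √(I/A) = √(6.811×10^7/2.926×10^4) = 48.25 mm
L_e = K·L = 0.7 × 3.23 m = 2.261 m = 2261.0 mm
λ = L_e / r_min = 2261.0 / 48.25 = 46.9

λ ≈ 46.9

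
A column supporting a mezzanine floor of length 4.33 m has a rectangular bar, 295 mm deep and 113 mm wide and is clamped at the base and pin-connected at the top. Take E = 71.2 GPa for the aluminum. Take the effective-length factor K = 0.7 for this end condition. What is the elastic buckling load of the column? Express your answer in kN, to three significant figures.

Buckling occurs about the weak axis: I_min = h·b³/12 with b = 113 mm (the shorter side).
I_min = 295×113³/12 = 3.547×10^7 mm⁴
I = 3.547×10^7 mm⁴ = 3.547×10^-5 m⁴
Effective length L_e = K·L = 0.7 × 4.33 = 3.031 m
P_cr = π²EI / L_e² = π² × 71.2×10⁹ × 3.547×10^-5 / 3.031² = 2.713×10^6 N

P_cr ≈ 2710 kN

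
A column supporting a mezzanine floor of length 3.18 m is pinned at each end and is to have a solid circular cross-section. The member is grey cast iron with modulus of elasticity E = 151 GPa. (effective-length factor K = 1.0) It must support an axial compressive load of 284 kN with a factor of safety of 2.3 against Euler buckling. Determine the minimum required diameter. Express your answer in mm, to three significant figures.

d ≈ 97.5 mm

Required P_cr = n·P = 2.3 × 284 = 653.2 kN
L_e = K·L = 1 × 3.18 = 3.180 m
Required I = P_cr·L_e²/(π²E) = 6.532×10^5 × 3.180² / (π² × 1.51×10^11) = 4.432×10^-6 m⁴
I_req = 4.432×10^6 mm⁴
Solid circle: I = πd⁴/64  ⇒  d = (64I/π)^(1/4) = (64×4.432×10^6/π)^(1/4) = 97.5 mm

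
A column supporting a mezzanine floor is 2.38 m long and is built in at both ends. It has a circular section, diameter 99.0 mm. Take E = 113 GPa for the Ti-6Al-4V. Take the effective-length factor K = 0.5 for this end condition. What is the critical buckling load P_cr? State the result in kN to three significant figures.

I = πd⁴/64 = π×99.0⁴/64 = 4.715×10^6 mm⁴
I = 4.715×10^6 mm⁴ = 4.715×10^-6 m⁴
Effective length L_e = K·L = 0.5 × 2.38 = 1.190 m
P_cr = π²EI / L_e² = π² × 113×10⁹ × 4.715×10^-6 / 1.190² = 3.714×10^6 N

P_cr ≈ 3710 kN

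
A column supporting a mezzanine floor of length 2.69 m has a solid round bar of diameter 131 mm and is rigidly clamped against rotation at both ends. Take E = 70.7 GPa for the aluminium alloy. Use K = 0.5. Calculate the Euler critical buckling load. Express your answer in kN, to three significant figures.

I = πd⁴/64 = π×131⁴/64 = 1.446×10^7 mm⁴
I = 1.446×10^7 mm⁴ = 1.446×10^-5 m⁴
Effective length L_e = K·L = 0.5 × 2.69 = 1.345 m
P_cr = π²EI / L_e² = π² × 70.7×10⁹ × 1.446×10^-5 / 1.345² = 5.576×10^6 N

P_cr ≈ 5580 kN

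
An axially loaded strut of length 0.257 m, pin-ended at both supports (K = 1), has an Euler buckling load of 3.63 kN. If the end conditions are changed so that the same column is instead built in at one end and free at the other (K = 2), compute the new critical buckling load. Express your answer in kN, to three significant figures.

P_cr ∝ 1/K², so P_cr,new = P_cr,old × (K_old/K_new)² = 3.63 × (1/2)²
= 3.63 × 0.2500 = 0.908 kN

P_cr ≈ 0.908 kN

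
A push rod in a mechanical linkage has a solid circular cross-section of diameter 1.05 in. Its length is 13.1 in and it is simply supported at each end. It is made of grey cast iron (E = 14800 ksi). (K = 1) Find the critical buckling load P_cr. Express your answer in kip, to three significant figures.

P_cr ≈ 50.8 kip

I = πd⁴/64 = π×1.05⁴/64 = 5.967×10^-2 in⁴
Effective length L_e = K·L = 1 × 13.1 = 13.10 in
P_cr = π²EI / L_e² = π² × 14800×10³ × 5.967×10^-2 / 13.10² = 5.079×10^4 lb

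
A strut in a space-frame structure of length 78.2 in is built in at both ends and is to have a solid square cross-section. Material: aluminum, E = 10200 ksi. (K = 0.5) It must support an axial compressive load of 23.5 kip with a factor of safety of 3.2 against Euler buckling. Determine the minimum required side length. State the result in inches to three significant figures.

a ≈ 1.92 in

Required P_cr = n·P = 3.2 × 23.5 = 75.20 kip
L_e = K·L = 0.5 × 78.2 = 39.10 in
Required I = P_cr·L_e²/(π²E) = 7.520×10^4 × 39.10² / (π² × 1.02×10^7) = 1.142 in⁴
Solid square: I = a⁴/12  ⇒  a = (12I)^(1/4) = (12×1.142)^(1/4) = 1.92 in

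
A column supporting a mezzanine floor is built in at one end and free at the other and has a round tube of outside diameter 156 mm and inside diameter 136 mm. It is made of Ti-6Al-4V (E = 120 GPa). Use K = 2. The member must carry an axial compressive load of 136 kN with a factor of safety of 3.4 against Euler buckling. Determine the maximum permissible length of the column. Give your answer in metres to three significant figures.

d_o = 156 mm, d_i = 136 mm
I = π(d_o⁴ − d_i⁴)/64 = π(156⁴ − 136.0⁴)/64 = 1.228×10^7 mm⁴
I = 1.228×10^-5 m⁴
Required critical load P_cr = n·P = 3.4 × 136 = 462.4 kN = 4.624×10^5 N
From P_cr = π²EI/(K·L)²:  L = (1/K)·√(π²EI/P_cr) = (1/2)·√(π²×1.20×10^11×1.228×10^-5/4.624×10^5)
L = 2.80 m

L_max ≈ 2.80 m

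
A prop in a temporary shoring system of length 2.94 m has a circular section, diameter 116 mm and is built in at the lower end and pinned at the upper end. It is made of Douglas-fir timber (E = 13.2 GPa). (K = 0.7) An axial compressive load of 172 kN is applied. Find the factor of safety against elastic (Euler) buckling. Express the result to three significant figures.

n ≈ 1.59

I = πd⁴/64 = π×116⁴/64 = 8.888×10^6 mm⁴
I = 8.888×10^6 mm⁴ = 8.888×10^-6 m⁴
Effective length L_e = K·L = 0.7 × 2.94 = 2.058 m
P_cr = π²EI / L_e² = π² × 13.2×10⁹ × 8.888×10^-6 / 2.058² = 2.734×10^5 N
Factor of safety n = P_cr / P = 273.39 / 172 = 1.59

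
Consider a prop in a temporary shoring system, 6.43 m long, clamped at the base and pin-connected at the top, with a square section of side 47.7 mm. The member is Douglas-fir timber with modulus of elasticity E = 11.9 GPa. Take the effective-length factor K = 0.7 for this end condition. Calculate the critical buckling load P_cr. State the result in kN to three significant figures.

P_cr ≈ 2.50 kN

I = a⁴/12 = 47.7⁴/12 = 4.314×10^5 mm⁴
I = 4.314×10^5 mm⁴ = 4.314×10^-7 m⁴
Effective length L_e = K·L = 0.7 × 6.43 = 4.501 m
P_cr = π²EI / L_e² = π² × 11.9×10⁹ × 4.314×10^-7 / 4.501² = 2.501×10^3 N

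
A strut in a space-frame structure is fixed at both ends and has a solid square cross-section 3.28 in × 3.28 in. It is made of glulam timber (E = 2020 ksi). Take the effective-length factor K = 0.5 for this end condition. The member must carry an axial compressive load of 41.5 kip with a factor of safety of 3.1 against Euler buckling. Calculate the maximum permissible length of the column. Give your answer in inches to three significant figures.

I = a⁴/12 = 3.28⁴/12 = 9.645 in⁴
Required critical load P_cr = n·P = 3.1 × 41.5 = 128.6 kip = 1.286×10^5 lb
From P_cr = π²EI/(K·L)²:  L = (1/K)·√(π²EI/P_cr) = (1/0.5)·√(π²×2.02×10^6×9.645/1.286×10^5)
L = 77.3 in

L_max ≈ 77.3 in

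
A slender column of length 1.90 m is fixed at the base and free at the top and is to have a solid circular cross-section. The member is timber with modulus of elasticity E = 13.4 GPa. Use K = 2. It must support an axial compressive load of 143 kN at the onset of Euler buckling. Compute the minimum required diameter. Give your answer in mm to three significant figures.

d ≈ 134 mm

L_e = K·L = 2 × 1.90 = 3.800 m
Required I = P_cr·L_e²/(π²E) = 1.430×10^5 × 3.800² / (π² × 1.34×10^10) = 1.561×10^-5 m⁴
I_req = 1.561×10^7 mm⁴
Solid circle: I = πd⁴/64  ⇒  d = (64I/π)^(1/4) = (64×1.561×10^7/π)^(1/4) = 134 mm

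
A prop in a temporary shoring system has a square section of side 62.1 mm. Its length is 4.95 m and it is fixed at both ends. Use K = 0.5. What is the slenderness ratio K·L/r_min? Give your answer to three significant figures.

I = a⁴/12 = 62.1⁴/12 = 1.239×10^6 mm⁴
A = 3.856×10^3 mm²;  r_min = √(I/A) = √(1.239×10^6/3.856×10^3) = 17.93 mm
L_e = K·L = 0.5 × 4.95 m = 2.475 m = 2475.0 mm
λ = L_e / r_min = 2475.0 / 17.93 = 138

λ ≈ 138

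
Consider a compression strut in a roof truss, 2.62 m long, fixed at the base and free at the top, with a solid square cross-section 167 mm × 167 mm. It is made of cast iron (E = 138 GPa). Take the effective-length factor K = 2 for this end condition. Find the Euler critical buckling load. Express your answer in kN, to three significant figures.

P_cr ≈ 3220 kN

I = a⁴/12 = 167⁴/12 = 6.482×10^7 mm⁴
I = 6.482×10^7 mm⁴ = 6.482×10^-5 m⁴
Effective length L_e = K·L = 2 × 2.62 = 5.240 m
P_cr = π²EI / L_e² = π² × 138×10⁹ × 6.482×10^-5 / 5.240² = 3.215×10^6 N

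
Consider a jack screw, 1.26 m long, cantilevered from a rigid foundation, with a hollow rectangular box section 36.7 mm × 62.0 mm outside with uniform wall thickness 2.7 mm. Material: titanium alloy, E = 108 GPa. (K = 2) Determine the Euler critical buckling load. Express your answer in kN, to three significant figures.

Inner dimensions: h_i = 62.0 − 2×2.7 = 56.60 mm, b_i = 36.7 − 2×2.7 = 31.30 mm
Weak-axis I_min = (h_o·b_o³ − h_i·b_i³)/12 with b_o = 36.7, b_i = 31.30 mm (shorter outer/inner sides).
I_min = (62.0×36.7³ − 56.60×31.30³)/12 = 1.108×10^5 mm⁴
I = 1.108×10^5 mm⁴ = 1.108×10^-7 m⁴
Effective length L_e = K·L = 2 × 1.26 = 2.520 m
P_cr = π²EI / L_e² = π² × 108×10⁹ × 1.108×10^-7 / 2.520² = 1.859×10^4 N

P_cr ≈ 18.6 kN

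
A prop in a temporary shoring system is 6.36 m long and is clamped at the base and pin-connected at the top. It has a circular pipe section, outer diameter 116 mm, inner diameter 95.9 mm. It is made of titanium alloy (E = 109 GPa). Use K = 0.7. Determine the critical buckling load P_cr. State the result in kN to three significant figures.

P_cr ≈ 257 kN

d_o = 116 mm, d_i = 95.9 mm
I = π(d_o⁴ − d_i⁴)/64 = π(116⁴ − 95.90⁴)/64 = 4.736×10^6 mm⁴
I = 4.736×10^6 mm⁴ = 4.736×10^-6 m⁴
Effective length L_e = K·L = 0.7 × 6.36 = 4.452 m
P_cr = π²EI / L_e² = π² × 109×10⁹ × 4.736×10^-6 / 4.452² = 2.571×10^5 N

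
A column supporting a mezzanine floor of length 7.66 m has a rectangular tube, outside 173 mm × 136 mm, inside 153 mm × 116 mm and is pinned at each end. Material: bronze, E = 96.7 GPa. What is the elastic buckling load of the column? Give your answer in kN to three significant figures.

P_cr ≈ 266 kN

Weak-axis I_min = (h_o·b_o³ − h_i·b_i³)/12 with b_o = 136, b_i = 116.0 mm (shorter outer/inner sides).
I_min = (173×136³ − 153.0×116.0³)/12 = 1.636×10^7 mm⁴
I = 1.636×10^7 mm⁴ = 1.636×10^-5 m⁴
Effective length L_e = K·L = 1 × 7.66 = 7.660 m
P_cr = π²EI / L_e² = π² × 96.7×10⁹ × 1.636×10^-5 / 7.660² = 2.662×10^5 N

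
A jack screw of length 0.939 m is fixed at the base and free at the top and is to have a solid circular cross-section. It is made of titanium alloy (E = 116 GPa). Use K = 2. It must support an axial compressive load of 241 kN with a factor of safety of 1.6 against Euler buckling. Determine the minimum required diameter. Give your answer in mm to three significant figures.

Required P_cr = n·P = 1.6 × 241 = 385.6 kN
L_e = K·L = 2 × 0.939 = 1.878 m
Required I = P_cr·L_e²/(π²E) = 3.856×10^5 × 1.878² / (π² × 1.16×10^11) = 1.188×10^-6 m⁴
I_req = 1.188×10^6 mm⁴
Solid circle: I = πd⁴/64  ⇒  d = (64I/π)^(1/4) = (64×1.188×10^6/π)^(1/4) = 70.1 mm

d ≈ 70.1 mm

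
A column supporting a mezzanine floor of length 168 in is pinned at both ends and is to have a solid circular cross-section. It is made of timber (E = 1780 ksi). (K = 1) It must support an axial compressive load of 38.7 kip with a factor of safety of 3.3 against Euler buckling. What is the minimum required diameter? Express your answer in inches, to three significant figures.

d ≈ 8.04 in

Required P_cr = n·P = 3.3 × 38.7 = 127.7 kip
L_e = K·L = 1 × 168 = 168.0 in
Required I = P_cr·L_e²/(π²E) = 1.277×10^5 × 168.0² / (π² × 1.78×10^6) = 205.2 in⁴
Solid circle: I = πd⁴/64  ⇒  d = (64I/π)^(1/4) = (64×205.2/π)^(1/4) = 8.04 in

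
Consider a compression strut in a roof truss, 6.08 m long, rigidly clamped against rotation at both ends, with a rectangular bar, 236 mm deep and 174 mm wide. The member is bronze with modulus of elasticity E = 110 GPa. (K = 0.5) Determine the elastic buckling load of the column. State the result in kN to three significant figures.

P_cr ≈ 12200 kN

Buckling occurs about the weak axis: I_min = h·b³/12 with b = 174 mm (the shorter side).
I_min = 236×174³/12 = 1.036×10^8 mm⁴
I = 1.036×10^8 mm⁴ = 1.036×10^-4 m⁴
Effective length L_e = K·L = 0.5 × 6.08 = 3.040 m
P_cr = π²EI / L_e² = π² × 110×10⁹ × 1.036×10^-4 / 3.040² = 1.217×10^7 N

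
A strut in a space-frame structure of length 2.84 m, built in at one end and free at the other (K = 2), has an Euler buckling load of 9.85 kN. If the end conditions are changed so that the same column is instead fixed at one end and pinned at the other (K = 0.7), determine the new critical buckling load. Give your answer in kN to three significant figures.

P_cr ≈ 80.4 kN

P_cr ∝ 1/K², so P_cr,new = P_cr,old × (K_old/K_new)² = 9.85 × (2/0.7)²
= 9.85 × 8.163 = 80.4 kN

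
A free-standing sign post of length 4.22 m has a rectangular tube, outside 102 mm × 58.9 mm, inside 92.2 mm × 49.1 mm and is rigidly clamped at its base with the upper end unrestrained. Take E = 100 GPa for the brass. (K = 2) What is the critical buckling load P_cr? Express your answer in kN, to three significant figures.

P_cr ≈ 11.5 kN

Weak-axis I_min = (h_o·b_o³ − h_i·b_i³)/12 with b_o = 58.9, b_i = 49.10 mm (shorter outer/inner sides).
I_min = (102×58.9³ − 92.20×49.10³)/12 = 8.274×10^5 mm⁴
I = 8.274×10^5 mm⁴ = 8.274×10^-7 m⁴
Effective length L_e = K·L = 2 × 4.22 = 8.440 m
P_cr = π²EI / L_e² = π² × 100×10⁹ × 8.274×10^-7 / 8.440² = 1.146×10^4 N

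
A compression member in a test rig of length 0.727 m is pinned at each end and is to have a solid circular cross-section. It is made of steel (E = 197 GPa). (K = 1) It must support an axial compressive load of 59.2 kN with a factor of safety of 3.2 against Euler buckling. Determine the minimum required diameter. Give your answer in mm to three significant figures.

d ≈ 32.0 mm

Required P_cr = n·P = 3.2 × 59.2 = 189.4 kN
L_e = K·L = 1 × 0.727 = 0.7270 m
Required I = P_cr·L_e²/(π²E) = 1.894×10^5 × 0.7270² / (π² × 1.97×10^11) = 5.150×10^-8 m⁴
I_req = 5.150×10^4 mm⁴
Solid circle: I = πd⁴/64  ⇒  d = (64I/π)^(1/4) = (64×5.150×10^4/π)^(1/4) = 32.0 mm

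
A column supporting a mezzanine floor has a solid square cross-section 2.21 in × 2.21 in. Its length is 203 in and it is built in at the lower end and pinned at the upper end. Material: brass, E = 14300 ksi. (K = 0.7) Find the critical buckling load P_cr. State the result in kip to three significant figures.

P_cr ≈ 13.9 kip

I = a⁴/12 = 2.21⁴/12 = 1.988 in⁴
Effective length L_e = K·L = 0.7 × 203 = 142.1 in
P_cr = π²EI / L_e² = π² × 14300×10³ × 1.988 / 142.1² = 1.389×10^4 lb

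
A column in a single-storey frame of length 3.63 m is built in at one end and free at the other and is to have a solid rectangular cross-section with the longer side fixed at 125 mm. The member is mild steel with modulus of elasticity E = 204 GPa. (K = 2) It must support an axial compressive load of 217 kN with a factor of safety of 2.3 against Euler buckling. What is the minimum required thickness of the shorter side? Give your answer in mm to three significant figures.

Required P_cr = n·P = 2.3 × 217 = 499.1 kN
L_e = K·L = 2 × 3.63 = 7.260 m
Required I = P_cr·L_e²/(π²E) = 4.991×10^5 × 7.260² / (π² × 2.04×10^11) = 1.307×10^-5 m⁴
I_req = 1.307×10^7 mm⁴
Rectangle, weak axis: I_min = h·b³/12 with h = 125 mm fixed  ⇒  b = (12I/h)^(1/3) = 108 mm

b ≈ 108 mm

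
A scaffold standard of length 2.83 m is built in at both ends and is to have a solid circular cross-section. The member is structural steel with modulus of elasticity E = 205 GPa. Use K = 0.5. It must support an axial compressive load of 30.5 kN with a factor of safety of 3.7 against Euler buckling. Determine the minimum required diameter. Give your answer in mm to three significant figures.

Required P_cr = n·P = 3.7 × 30.5 = 112.8 kN
L_e = K·L = 0.5 × 2.83 = 1.415 m
Required I = P_cr·L_e²/(π²E) = 1.129×10^5 × 1.415² / (π² × 2.05×10^11) = 1.117×10^-7 m⁴
I_req = 1.117×10^5 mm⁴
Solid circle: I = πd⁴/64  ⇒  d = (64I/π)^(1/4) = (64×1.117×10^5/π)^(1/4) = 38.8 mm

d ≈ 38.8 mm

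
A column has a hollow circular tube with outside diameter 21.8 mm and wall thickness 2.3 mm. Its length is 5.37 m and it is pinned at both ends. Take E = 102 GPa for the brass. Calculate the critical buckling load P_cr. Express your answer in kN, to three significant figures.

P_cr ≈ 0.237 kN

Inner diameter d_i = 21.8 − 2×2.3 = 17.20 mm
I = π(d_o⁴ − d_i⁴)/64 = π(21.8⁴ − 17.20⁴)/64 = 6.790×10^3 mm⁴
I = 6.790×10^3 mm⁴ = 6.790×10^-9 m⁴
Effective length L_e = K·L = 1 × 5.37 = 5.370 m
P_cr = π²EI / L_e² = π² × 102×10⁹ × 6.790×10^-9 / 5.370² = 237.1 N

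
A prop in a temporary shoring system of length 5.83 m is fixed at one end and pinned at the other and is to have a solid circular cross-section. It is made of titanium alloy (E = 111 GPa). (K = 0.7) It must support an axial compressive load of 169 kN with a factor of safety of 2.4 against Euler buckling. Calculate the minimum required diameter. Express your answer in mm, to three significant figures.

Required P_cr = n·P = 2.4 × 169 = 405.6 kN
L_e = K·L = 0.7 × 5.83 = 4.081 m
Required I = P_cr·L_e²/(π²E) = 4.056×10^5 × 4.081² / (π² × 1.11×10^11) = 6.166×10^-6 m⁴
I_req = 6.166×10^6 mm⁴
Solid circle: I = πd⁴/64  ⇒  d = (64I/π)^(1/4) = (64×6.166×10^6/π)^(1/4) = 106 mm

d ≈ 106 mm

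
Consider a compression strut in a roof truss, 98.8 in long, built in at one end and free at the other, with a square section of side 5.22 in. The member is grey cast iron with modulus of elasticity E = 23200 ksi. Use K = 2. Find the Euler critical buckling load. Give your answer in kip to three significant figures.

P_cr ≈ 363 kip

I = a⁴/12 = 5.22⁴/12 = 61.87 in⁴
Effective length L_e = K·L = 2 × 98.8 = 197.6 in
P_cr = π²EI / L_e² = π² × 23200×10³ × 61.87 / 197.6² = 3.628×10^5 lb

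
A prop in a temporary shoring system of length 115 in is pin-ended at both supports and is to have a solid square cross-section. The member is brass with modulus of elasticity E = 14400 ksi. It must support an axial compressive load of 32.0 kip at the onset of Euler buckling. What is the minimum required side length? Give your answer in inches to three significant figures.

a ≈ 2.44 in

L_e = K·L = 1 × 115 = 115.0 in
Required I = P_cr·L_e²/(π²E) = 3.200×10^4 × 115.0² / (π² × 1.44×10^7) = 2.978 in⁴
Solid square: I = a⁴/12  ⇒  a = (12I)^(1/4) = (12×2.978)^(1/4) = 2.44 in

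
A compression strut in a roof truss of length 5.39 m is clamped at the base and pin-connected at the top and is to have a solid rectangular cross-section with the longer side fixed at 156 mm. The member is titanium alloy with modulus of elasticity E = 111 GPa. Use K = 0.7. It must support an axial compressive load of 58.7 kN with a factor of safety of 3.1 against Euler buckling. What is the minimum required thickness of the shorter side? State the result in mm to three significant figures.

Required P_cr = n·P = 3.1 × 58.7 = 182.0 kN
L_e = K·L = 0.7 × 5.39 = 3.773 m
Required I = P_cr·L_e²/(π²E) = 1.820×10^5 × 3.773² / (π² × 1.11×10^11) = 2.365×10^-6 m⁴
I_req = 2.365×10^6 mm⁴
Rectangle, weak axis: I_min = h·b³/12 with h = 156 mm fixed  ⇒  b = (12I/h)^(1/3) = 56.7 mm

b ≈ 56.7 mm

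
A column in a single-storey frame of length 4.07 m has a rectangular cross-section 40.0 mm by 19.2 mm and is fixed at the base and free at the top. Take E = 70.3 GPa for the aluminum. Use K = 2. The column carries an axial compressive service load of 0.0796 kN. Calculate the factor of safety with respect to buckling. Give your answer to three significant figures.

n ≈ 3.10

Buckling occurs about the weak axis: I_min = h·b³/12 with b = 19.2 mm (the shorter side).
I_min = 40.0×19.2³/12 = 2.359×10^4 mm⁴
I = 2.359×10^4 mm⁴ = 2.359×10^-8 m⁴
Effective length L_e = K·L = 2 × 4.07 = 8.140 m
P_cr = π²EI / L_e² = π² × 70.3×10⁹ × 2.359×10^-8 / 8.140² = 247.1 N
Factor of safety n = P_cr / P = 0.24705 / 0.0796 = 3.10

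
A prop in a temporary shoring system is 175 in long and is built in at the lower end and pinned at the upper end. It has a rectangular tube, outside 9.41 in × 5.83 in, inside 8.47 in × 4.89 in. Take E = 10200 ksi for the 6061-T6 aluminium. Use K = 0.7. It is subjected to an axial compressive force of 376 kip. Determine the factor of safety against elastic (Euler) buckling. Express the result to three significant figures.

Weak-axis I_min = (h_o·b_o³ − h_i·b_i³)/12 with b_o = 5.83, b_i = 4.890 in (shorter outer/inner sides).
I_min = (9.41×5.83³ − 8.470×4.890³)/12 = 72.85 in⁴
Effective length L_e = K·L = 0.7 × 175 = 122.5 in
P_cr = π²EI / L_e² = π² × 10200×10³ × 72.85 / 122.5² = 4.887×10^5 lb
Factor of safety n = P_cr / P = 488.74 / 376 = 1.30

n ≈ 1.30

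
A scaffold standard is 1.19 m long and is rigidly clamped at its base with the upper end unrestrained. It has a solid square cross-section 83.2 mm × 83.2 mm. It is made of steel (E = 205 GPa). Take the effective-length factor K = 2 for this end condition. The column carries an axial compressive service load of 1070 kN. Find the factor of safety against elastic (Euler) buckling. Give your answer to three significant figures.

n ≈ 1.33

I = a⁴/12 = 83.2⁴/12 = 3.993×10^6 mm⁴
I = 3.993×10^6 mm⁴ = 3.993×10^-6 m⁴
Effective length L_e = K·L = 2 × 1.19 = 2.380 m
P_cr = π²EI / L_e² = π² × 205×10⁹ × 3.993×10^-6 / 2.380² = 1.426×10^6 N
Factor of safety n = P_cr / P = 1426.3 / 1070 = 1.33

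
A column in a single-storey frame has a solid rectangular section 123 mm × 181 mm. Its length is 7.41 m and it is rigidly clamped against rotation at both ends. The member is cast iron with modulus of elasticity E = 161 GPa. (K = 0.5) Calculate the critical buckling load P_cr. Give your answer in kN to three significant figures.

P_cr ≈ 3250 kN

Buckling occurs about the weak axis: I_min = h·b³/12 with b = 123 mm (the shorter side).
I_min = 181×123³/12 = 2.807×10^7 mm⁴
I = 2.807×10^7 mm⁴ = 2.807×10^-5 m⁴
Effective length L_e = K·L = 0.5 × 7.41 = 3.705 m
P_cr = π²EI / L_e² = π² × 161×10⁹ × 2.807×10^-5 / 3.705² = 3.249×10^6 N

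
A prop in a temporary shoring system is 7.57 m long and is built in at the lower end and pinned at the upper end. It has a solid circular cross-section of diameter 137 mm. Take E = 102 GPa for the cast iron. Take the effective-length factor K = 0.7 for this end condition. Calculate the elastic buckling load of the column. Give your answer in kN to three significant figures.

P_cr ≈ 620 kN

I = πd⁴/64 = π×137⁴/64 = 1.729×10^7 mm⁴
I = 1.729×10^7 mm⁴ = 1.729×10^-5 m⁴
Effective length L_e = K·L = 0.7 × 7.57 = 5.299 m
P_cr = π²EI / L_e² = π² × 102×10⁹ × 1.729×10^-5 / 5.299² = 6.200×10^5 N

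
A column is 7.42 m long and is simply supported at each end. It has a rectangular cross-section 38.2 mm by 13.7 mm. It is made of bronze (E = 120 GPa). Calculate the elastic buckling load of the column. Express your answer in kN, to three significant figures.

P_cr ≈ 0.176 kN

Buckling occurs about the weak axis: I_min = h·b³/12 with b = 13.7 mm (the shorter side).
I_min = 38.2×13.7³/12 = 8.185×10^3 mm⁴
I = 8.185×10^3 mm⁴ = 8.185×10^-9 m⁴
Effective length L_e = K·L = 1 × 7.42 = 7.420 m
P_cr = π²EI / L_e² = π² × 120×10⁹ × 8.185×10^-9 / 7.420² = 176.1 N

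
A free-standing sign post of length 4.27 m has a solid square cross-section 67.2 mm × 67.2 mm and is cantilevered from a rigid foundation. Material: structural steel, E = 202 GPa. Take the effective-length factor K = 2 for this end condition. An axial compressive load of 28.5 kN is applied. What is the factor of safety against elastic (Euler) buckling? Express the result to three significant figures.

n ≈ 1.63

I = a⁴/12 = 67.2⁴/12 = 1.699×10^6 mm⁴
I = 1.699×10^6 mm⁴ = 1.699×10^-6 m⁴
Effective length L_e = K·L = 2 × 4.27 = 8.540 m
P_cr = π²EI / L_e² = π² × 202×10⁹ × 1.699×10^-6 / 8.540² = 4.645×10^4 N
Factor of safety n = P_cr / P = 46.455 / 28.5 = 1.63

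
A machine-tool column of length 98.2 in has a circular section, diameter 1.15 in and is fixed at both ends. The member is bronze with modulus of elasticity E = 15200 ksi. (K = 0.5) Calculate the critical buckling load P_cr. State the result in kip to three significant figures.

I = πd⁴/64 = π×1.15⁴/64 = 8.585×10^-2 in⁴
Effective length L_e = K·L = 0.5 × 98.2 = 49.10 in
P_cr = π²EI / L_e² = π² × 15200×10³ × 8.585×10^-2 / 49.10² = 5.342×10^3 lb

P_cr ≈ 5.34 kip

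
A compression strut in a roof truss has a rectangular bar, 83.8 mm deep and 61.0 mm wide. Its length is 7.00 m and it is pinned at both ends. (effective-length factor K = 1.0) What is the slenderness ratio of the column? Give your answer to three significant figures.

λ ≈ 398

Buckling occurs about the weak axis: I_min = h·b³/12 with b = 61.0 mm (the shorter side).
I_min = 83.8×61.0³/12 = 1.585×10^6 mm⁴
A = 5.112×10^3 mm²;  r_min = √(I/A) = √(1.585×10^6/5.112×10^3) = 17.61 mm
L_e = K·L = 1 × 7.00 m = 7.000 m = 7000.0 mm
λ = L_e / r_min = 7000.0 / 17.61 = 398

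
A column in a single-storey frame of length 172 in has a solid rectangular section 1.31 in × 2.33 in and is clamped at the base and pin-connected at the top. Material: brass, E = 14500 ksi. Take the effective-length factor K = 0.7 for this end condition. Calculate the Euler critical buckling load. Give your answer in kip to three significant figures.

Buckling occurs about the weak axis: I_min = h·b³/12 with b = 1.31 in (the shorter side).
I_min = 2.33×1.31³/12 = 0.4365 in⁴
Effective length L_e = K·L = 0.7 × 172 = 120.4 in
P_cr = π²EI / L_e² = π² × 14500×10³ × 0.4365 / 120.4² = 4.309×10^3 lb

P_cr ≈ 4.31 kip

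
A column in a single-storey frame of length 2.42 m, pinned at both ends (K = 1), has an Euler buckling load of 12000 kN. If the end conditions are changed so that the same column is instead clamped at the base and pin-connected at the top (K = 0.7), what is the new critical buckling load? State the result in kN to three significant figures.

P_cr ≈ 24500 kN

P_cr ∝ 1/K², so P_cr,new = P_cr,old × (K_old/K_new)² = 12000 × (1/0.7)²
= 12000 × 2.041 = 24500 kN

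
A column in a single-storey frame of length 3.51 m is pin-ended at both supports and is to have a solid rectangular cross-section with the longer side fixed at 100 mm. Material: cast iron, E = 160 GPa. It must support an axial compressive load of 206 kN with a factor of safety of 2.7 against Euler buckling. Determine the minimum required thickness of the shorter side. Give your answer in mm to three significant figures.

Required P_cr = n·P = 2.7 × 206 = 556.2 kN
L_e = K·L = 1 × 3.51 = 3.510 m
Required I = P_cr·L_e²/(π²E) = 5.562×10^5 × 3.510² / (π² × 1.60×10^11) = 4.339×10^-6 m⁴
I_req = 4.339×10^6 mm⁴
Rectangle, weak axis: I_min = h·b³/12 with h = 100 mm fixed  ⇒  b = (12I/h)^(1/3) = 80.5 mm

b ≈ 80.5 mm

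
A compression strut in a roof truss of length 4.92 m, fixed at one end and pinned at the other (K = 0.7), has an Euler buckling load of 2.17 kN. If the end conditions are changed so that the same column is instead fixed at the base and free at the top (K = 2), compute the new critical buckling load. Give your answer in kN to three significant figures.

P_cr ∝ 1/K², so P_cr,new = P_cr,old × (K_old/K_new)² = 2.17 × (0.7/2)²
= 2.17 × 0.1225 = 0.266 kN

P_cr ≈ 0.266 kN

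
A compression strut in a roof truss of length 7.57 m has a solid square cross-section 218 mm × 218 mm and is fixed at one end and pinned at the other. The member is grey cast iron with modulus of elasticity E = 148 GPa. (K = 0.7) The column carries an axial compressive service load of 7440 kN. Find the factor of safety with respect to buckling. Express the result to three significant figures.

I = a⁴/12 = 218⁴/12 = 1.882×10^8 mm⁴
I = 1.882×10^8 mm⁴ = 1.882×10^-4 m⁴
Effective length L_e = K·L = 0.7 × 7.57 = 5.299 m
P_cr = π²EI / L_e² = π² × 148×10⁹ × 1.882×10^-4 / 5.299² = 9.791×10^6 N
Factor of safety n = P_cr / P = 9790.8 / 7440 = 1.32

n ≈ 1.32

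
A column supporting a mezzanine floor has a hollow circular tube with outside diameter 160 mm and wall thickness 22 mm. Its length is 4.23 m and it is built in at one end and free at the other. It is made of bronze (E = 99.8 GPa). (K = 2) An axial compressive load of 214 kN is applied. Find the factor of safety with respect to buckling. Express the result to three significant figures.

n ≈ 1.50

Inner diameter d_i = 160 − 2×22 = 116.0 mm
I = π(d_o⁴ − d_i⁴)/64 = π(160⁴ − 116.0⁴)/64 = 2.328×10^7 mm⁴
I = 2.328×10^7 mm⁴ = 2.328×10^-5 m⁴
Effective length L_e = K·L = 2 × 4.23 = 8.460 m
P_cr = π²EI / L_e² = π² × 99.8×10⁹ × 2.328×10^-5 / 8.460² = 3.204×10^5 N
Factor of safety n = P_cr / P = 320.41 / 214 = 1.50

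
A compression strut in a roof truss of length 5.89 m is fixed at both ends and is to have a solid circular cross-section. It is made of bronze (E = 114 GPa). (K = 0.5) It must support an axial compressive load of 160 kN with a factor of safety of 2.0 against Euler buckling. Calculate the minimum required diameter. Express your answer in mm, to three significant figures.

Required P_cr = n·P = 2.0 × 160 = 320.0 kN
L_e = K·L = 0.5 × 5.89 = 2.945 m
Required I = P_cr·L_e²/(π²E) = 3.200×10^5 × 2.945² / (π² × 1.14×10^11) = 2.467×10^-6 m⁴
I_req = 2.467×10^6 mm⁴
Solid circle: I = πd⁴/64  ⇒  d = (64I/π)^(1/4) = (64×2.467×10^6/π)^(1/4) = 84.2 mm

d ≈ 84.2 mm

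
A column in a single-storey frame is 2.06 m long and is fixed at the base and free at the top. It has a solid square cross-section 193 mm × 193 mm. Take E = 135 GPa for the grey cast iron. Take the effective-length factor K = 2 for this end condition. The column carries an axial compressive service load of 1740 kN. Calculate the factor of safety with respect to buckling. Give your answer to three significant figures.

I = a⁴/12 = 193⁴/12 = 1.156×10^8 mm⁴
I = 1.156×10^8 mm⁴ = 1.156×10^-4 m⁴
Effective length L_e = K·L = 2 × 2.06 = 4.120 m
P_cr = π²EI / L_e² = π² × 135×10⁹ × 1.156×10^-4 / 4.120² = 9.076×10^6 N
Factor of safety n = P_cr / P = 9075.8 / 1740 = 5.22

n ≈ 5.22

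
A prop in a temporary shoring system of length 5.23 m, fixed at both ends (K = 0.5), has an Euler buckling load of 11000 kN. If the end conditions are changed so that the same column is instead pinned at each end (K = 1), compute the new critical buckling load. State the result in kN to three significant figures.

P_cr ∝ 1/K², so P_cr,new = P_cr,old × (K_old/K_new)² = 11000 × (0.5/1)²
= 11000 × 0.2500 = 2750 kN

P_cr ≈ 2750 kN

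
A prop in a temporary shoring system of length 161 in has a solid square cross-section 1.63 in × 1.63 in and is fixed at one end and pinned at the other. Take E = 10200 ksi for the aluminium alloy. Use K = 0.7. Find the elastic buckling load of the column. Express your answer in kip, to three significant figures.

P_cr ≈ 4.66 kip

I = a⁴/12 = 1.63⁴/12 = 0.5883 in⁴
Effective length L_e = K·L = 0.7 × 161 = 112.7 in
P_cr = π²EI / L_e² = π² × 10200×10³ × 0.5883 / 112.7² = 4.663×10^3 lb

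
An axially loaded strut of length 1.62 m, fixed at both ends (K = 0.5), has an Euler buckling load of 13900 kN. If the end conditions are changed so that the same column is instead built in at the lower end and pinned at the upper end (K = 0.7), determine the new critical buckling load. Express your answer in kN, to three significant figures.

P_cr ∝ 1/K², so P_cr,new = P_cr,old × (K_old/K_new)² = 13900 × (0.5/0.7)²
= 13900 × 0.5102 = 7090 kN

P_cr ≈ 7090 kN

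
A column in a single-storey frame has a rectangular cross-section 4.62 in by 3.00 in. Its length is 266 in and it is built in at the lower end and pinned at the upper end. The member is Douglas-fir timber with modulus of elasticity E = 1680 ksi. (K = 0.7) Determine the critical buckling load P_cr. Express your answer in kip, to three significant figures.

Buckling occurs about the weak axis: I_min = h·b³/12 with b = 3.00 in (the shorter side).
I_min = 4.62×3.00³/12 = 10.40 in⁴
Effective length L_e = K·L = 0.7 × 266 = 186.2 in
P_cr = π²EI / L_e² = π² × 1680×10³ × 10.40 / 186.2² = 4.971×10^3 lb

P_cr ≈ 4.97 kip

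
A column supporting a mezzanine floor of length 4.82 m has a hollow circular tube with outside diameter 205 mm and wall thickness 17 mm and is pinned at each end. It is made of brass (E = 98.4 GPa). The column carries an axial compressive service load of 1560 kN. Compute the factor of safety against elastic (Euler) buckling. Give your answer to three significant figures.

n ≈ 1.20

Inner diameter d_i = 205 − 2×17 = 171.0 mm
I = π(d_o⁴ − d_i⁴)/64 = π(205⁴ − 171.0⁴)/64 = 4.472×10^7 mm⁴
I = 4.472×10^7 mm⁴ = 4.472×10^-5 m⁴
Effective length L_e = K·L = 1 × 4.82 = 4.820 m
P_cr = π²EI / L_e² = π² × 98.4×10⁹ × 4.472×10^-5 / 4.820² = 1.869×10^6 N
Factor of safety n = P_cr / P = 1869.5 / 1560 = 1.20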